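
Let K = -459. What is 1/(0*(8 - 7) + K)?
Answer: -1/459 ≈ -0.0021787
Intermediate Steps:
1/(0*(8 - 7) + K) = 1/(0*(8 - 7) - 459) = 1/(0*1 - 459) = 1/(0 - 459) = 1/(-459) = -1/459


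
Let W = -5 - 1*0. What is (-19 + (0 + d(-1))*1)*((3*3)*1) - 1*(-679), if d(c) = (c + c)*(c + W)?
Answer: 616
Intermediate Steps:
W = -5 (W = -5 + 0 = -5)
d(c) = 2*c*(-5 + c) (d(c) = (c + c)*(c - 5) = (2*c)*(-5 + c) = 2*c*(-5 + c))
(-19 + (0 + d(-1))*1)*((3*3)*1) - 1*(-679) = (-19 + (0 + 2*(-1)*(-5 - 1))*1)*((3*3)*1) - 1*(-679) = (-19 + (0 + 2*(-1)*(-6))*1)*(9*1) + 679 = (-19 + (0 + 12)*1)*9 + 679 = (-19 + 12*1)*9 + 679 = (-19 + 12)*9 + 679 = -7*9 + 679 = -63 + 679 = 616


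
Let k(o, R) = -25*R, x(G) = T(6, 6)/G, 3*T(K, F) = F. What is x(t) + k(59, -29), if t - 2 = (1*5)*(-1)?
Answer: 2173/3 ≈ 724.33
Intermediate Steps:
T(K, F) = F/3
t = -3 (t = 2 + (1*5)*(-1) = 2 + 5*(-1) = 2 - 5 = -3)
x(G) = 2/G (x(G) = ((⅓)*6)/G = 2/G)
x(t) + k(59, -29) = 2/(-3) - 25*(-29) = 2*(-⅓) + 725 = -⅔ + 725 = 2173/3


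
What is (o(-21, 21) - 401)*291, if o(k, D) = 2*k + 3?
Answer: -128040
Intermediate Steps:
o(k, D) = 3 + 2*k
(o(-21, 21) - 401)*291 = ((3 + 2*(-21)) - 401)*291 = ((3 - 42) - 401)*291 = (-39 - 401)*291 = -440*291 = -128040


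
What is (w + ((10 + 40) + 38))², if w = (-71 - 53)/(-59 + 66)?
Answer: 242064/49 ≈ 4940.1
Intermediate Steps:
w = -124/7 ≈ -17.714
(w + ((10 + 40) + 38))² = (-124/7 + ((10 + 40) + 38))² = (-124/7 + (50 + 38))² = (-124/7 + 88)² = (492/7)² = 242064/49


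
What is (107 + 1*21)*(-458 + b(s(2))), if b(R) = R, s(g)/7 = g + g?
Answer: -55040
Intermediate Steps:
s(g) = 14*g (s(g) = 7*(g + g) = 7*(2*g) = 14*g)
(107 + 1*21)*(-458 + b(s(2))) = (107 + 1*21)*(-458 + 14*2) = (107 + 21)*(-458 + 28) = 128*(-430) = -55040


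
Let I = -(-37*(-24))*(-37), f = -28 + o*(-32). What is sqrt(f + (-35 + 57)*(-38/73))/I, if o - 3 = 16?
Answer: I*sqrt(215642)/599622 ≈ 0.00077444*I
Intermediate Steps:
o = 19 (o = 3 + 16 = 19)
f = -636 (f = -28 + 19*(-32) = -28 - 608 = -636)
I = 32856 (I = -888*(-37) = -1*(-32856) = 32856)
sqrt(f + (-35 + 57)*(-38/73))/I = sqrt(-636 + (-35 + 57)*(-38/73))/32856 = sqrt(-636 + 22*(-38*1/73))*(1/32856) = sqrt(-636 + 22*(-38/73))*(1/32856) = sqrt(-636 - 836/73)*(1/32856) = sqrt(-47264/73)*(1/32856) = (4*I*sqrt(215642)/73)*(1/32856) = I*sqrt(215642)/599622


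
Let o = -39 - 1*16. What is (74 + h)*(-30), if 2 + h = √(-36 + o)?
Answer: -2160 - 30*I*√91 ≈ -2160.0 - 286.18*I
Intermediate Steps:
o = -55 (o = -39 - 16 = -55)
h = -2 + I*√91 (h = -2 + √(-36 - 55) = -2 + √(-91) = -2 + I*√91 ≈ -2.0 + 9.5394*I)
(74 + h)*(-30) = (74 + (-2 + I*√91))*(-30) = (72 + I*√91)*(-30) = -2160 - 30*I*√91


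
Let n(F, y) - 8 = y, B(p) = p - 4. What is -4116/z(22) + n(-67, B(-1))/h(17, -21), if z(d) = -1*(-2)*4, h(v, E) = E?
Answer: -7205/14 ≈ -514.64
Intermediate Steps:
B(p) = -4 + p
n(F, y) = 8 + y
z(d) = 8 (z(d) = 2*4 = 8)
-4116/z(22) + n(-67, B(-1))/h(17, -21) = -4116/8 + (8 + (-4 - 1))/(-21) = -4116*1/8 + (8 - 5)*(-1/21) = -1029/2 + 3*(-1/21) = -1029/2 - 1/7 = -7205/14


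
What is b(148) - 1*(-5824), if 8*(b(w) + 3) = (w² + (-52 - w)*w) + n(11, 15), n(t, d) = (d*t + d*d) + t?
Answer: 39273/8 ≈ 4909.1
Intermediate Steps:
n(t, d) = t + d² + d*t (n(t, d) = (d*t + d²) + t = (d² + d*t) + t = t + d² + d*t)
b(w) = 377/8 + w²/8 + w*(-52 - w)/8 (b(w) = -3 + ((w² + (-52 - w)*w) + (11 + 15² + 15*11))/8 = -3 + ((w² + w*(-52 - w)) + (11 + 225 + 165))/8 = -3 + ((w² + w*(-52 - w)) + 401)/8 = -3 + (401 + w² + w*(-52 - w))/8 = -3 + (401/8 + w²/8 + w*(-52 - w)/8) = 377/8 + w²/8 + w*(-52 - w)/8)
b(148) - 1*(-5824) = (377/8 - 13/2*148) - 1*(-5824) = (377/8 - 962) + 5824 = -7319/8 + 5824 = 39273/8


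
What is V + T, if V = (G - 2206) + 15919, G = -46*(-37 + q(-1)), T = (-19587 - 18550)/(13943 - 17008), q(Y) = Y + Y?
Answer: 47567092/3065 ≈ 15519.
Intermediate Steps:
q(Y) = 2*Y
T = 38137/3065 (T = -38137/(-3065) = -38137*(-1/3065) = 38137/3065 ≈ 12.443)
G = 1794 (G = -46*(-37 + 2*(-1)) = -46*(-37 - 2) = -46*(-39) = 1794)
V = 15507 (V = (1794 - 2206) + 15919 = -412 + 15919 = 15507)
V + T = 15507 + 38137/3065 = 47567092/3065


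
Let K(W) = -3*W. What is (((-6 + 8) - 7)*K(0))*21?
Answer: 0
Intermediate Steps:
(((-6 + 8) - 7)*K(0))*21 = (((-6 + 8) - 7)*(-3*0))*21 = ((2 - 7)*0)*21 = -5*0*21 = 0*21 = 0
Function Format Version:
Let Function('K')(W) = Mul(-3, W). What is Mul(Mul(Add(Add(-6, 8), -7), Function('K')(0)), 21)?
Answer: 0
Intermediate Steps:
Mul(Mul(Add(Add(-6, 8), -7), Function('K')(0)), 21) = Mul(Mul(Add(Add(-6, 8), -7), Mul(-3, 0)), 21) = Mul(Mul(Add(2, -7), 0), 21) = Mul(Mul(-5, 0), 21) = Mul(0, 21) = 0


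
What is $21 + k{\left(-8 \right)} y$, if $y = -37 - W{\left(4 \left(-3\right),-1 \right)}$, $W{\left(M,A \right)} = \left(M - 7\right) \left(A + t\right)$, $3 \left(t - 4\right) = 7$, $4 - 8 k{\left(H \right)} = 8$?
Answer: $- \frac{67}{6} \approx -11.167$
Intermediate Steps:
$k{\left(H \right)} = - \frac{1}{2}$ ($k{\left(H \right)} = \frac{1}{2} - 1 = - \frac{1}{2}$)
$t = \frac{19}{3}$ ($t = 4 + \frac{1}{3} \cdot 7 = 4 + \frac{7}{3} = \frac{19}{3} \approx 6.3333$)
$W{\left(M,A \right)} = \left(-7 + M\right) \left(\frac{19}{3} + A\right)$ ($W{\left(M,A \right)} = \left(M - 7\right) \left(A + \frac{19}{3}\right) = \left(-7 + M\right) \left(\frac{19}{3} + A\right)$)
$y = \frac{193}{3}$ ($y = -37 - \left(- \frac{133}{3} - -7 + \frac{19 \cdot 4 \left(-3\right)}{3} - 4 \left(-3\right)\right) = -37 - \left(- \frac{133}{3} + 7 + \frac{19}{3} \left(-12\right) - -12\right) = -37 - \left(- \frac{133}{3} + 7 - 76 + 12\right) = -37 - - \frac{304}{3} = -37 + \frac{304}{3} = \frac{193}{3} \approx 64.333$)
$21 + k{\left(-8 \right)} y = 21 - \frac{193}{6} = - \frac{67}{6}$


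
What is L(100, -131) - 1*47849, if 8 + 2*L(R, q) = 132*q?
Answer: -56499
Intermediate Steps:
L(R, q) = -4 + 66*q (L(R, q) = -4 + (132*q)/2 = -4 + 66*q)
L(100, -131) - 1*47849 = (-4 + 66*(-131)) - 1*47849 = (-4 - 8646) - 47849 = -8650 - 47849 = -56499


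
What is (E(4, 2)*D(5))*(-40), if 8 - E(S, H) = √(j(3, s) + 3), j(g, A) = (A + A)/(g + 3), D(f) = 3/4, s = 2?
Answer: -240 + 10*√33 ≈ -182.55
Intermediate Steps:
D(f) = ¾ (D(f) = 3*(¼) = ¾)
j(g, A) = 2*A/(3 + g) (j(g, A) = (2*A)/(3 + g) = 2*A/(3 + g))
E(S, H) = 8 - √33/3 (E(S, H) = 8 - √(2*2/(3 + 3) + 3) = 8 - √(2*2/6 + 3) = 8 - √(2*2*(⅙) + 3) = 8 - √(⅔ + 3) = 8 - √(11/3) = 8 - √33/3)
(E(4, 2)*D(5))*(-40) = ((8 - √33/3)*(¾))*(-40) = (6 - √33/4)*(-40) = -240 + 10*√33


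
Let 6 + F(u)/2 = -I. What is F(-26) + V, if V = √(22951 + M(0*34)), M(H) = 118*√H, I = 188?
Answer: -388 + √22951 ≈ -236.50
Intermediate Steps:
F(u) = -388 (F(u) = -12 + 2*(-1*188) = -12 + 2*(-188) = -12 - 376 = -388)
V = √22951 (V = √(22951 + 118*√(0*34)) = √(22951 + 118*√0) = √(22951 + 118*0) = √(22951 + 0) = √22951 ≈ 151.50)
F(-26) + V = -388 + √22951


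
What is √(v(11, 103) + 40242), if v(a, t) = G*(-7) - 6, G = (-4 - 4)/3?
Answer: 2*√90573/3 ≈ 200.64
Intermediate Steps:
G = -8/3 (G = -8*⅓ = -8/3 ≈ -2.6667)
v(a, t) = 38/3 (v(a, t) = -8/3*(-7) - 6 = 56/3 - 6 = 38/3)
√(v(11, 103) + 40242) = √(38/3 + 40242) = √(120764/3) = 2*√90573/3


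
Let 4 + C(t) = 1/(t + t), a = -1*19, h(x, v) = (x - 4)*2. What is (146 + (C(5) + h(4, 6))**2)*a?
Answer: -306299/100 ≈ -3063.0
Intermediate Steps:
h(x, v) = -8 + 2*x (h(x, v) = (-4 + x)*2 = -8 + 2*x)
a = -19
C(t) = -4 + 1/(2*t) (C(t) = -4 + 1/(t + t) = -4 + 1/(2*t))
(146 + (C(5) + h(4, 6))**2)*a = (146 + ((-4 + (1/2)/5) + (-8 + 2*4))**2)*(-19) = (146 + ((-4 + (1/2)*(1/5)) + (-8 + 8))**2)*(-19) = (146 + ((-4 + 1/10) + 0)**2)*(-19) = (146 + (-39/10 + 0)**2)*(-19) = (146 + (-39/10)**2)*(-19) = (146 + 1521/100)*(-19) = (16121/100)*(-19) = -306299/100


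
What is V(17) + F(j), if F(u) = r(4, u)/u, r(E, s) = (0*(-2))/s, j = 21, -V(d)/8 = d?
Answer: -136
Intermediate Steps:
V(d) = -8*d
r(E, s) = 0 (r(E, s) = 0/s = 0)
F(u) = 0 (F(u) = 0/u = 0)
V(17) + F(j) = -8*17 + 0 = -136 + 0 = -136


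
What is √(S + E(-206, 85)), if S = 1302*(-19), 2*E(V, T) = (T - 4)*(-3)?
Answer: I*√99438/2 ≈ 157.67*I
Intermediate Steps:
E(V, T) = 6 - 3*T/2 (E(V, T) = ((T - 4)*(-3))/2 = ((-4 + T)*(-3))/2 = (12 - 3*T)/2 = 6 - 3*T/2)
S = -24738
√(S + E(-206, 85)) = √(-24738 + (6 - 3/2*85)) = √(-24738 + (6 - 255/2)) = √(-24738 - 243/2) = √(-49719/2) = I*√99438/2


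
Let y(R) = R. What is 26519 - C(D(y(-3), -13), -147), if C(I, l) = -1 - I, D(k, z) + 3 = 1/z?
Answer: 344720/13 ≈ 26517.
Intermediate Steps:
D(k, z) = -3 + 1/z
26519 - C(D(y(-3), -13), -147) = 26519 - (-1 - (-3 + 1/(-13))) = 26519 - (-1 - (-3 - 1/13)) = 26519 - (-1 - 1*(-40/13)) = 26519 - (-1 + 40/13) = 26519 - 1*27/13 = 26519 - 27/13 = 344720/13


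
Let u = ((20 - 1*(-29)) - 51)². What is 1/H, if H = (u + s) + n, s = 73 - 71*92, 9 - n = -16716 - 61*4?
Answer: 1/10514 ≈ 9.5111e-5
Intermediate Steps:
u = 4 (u = ((20 + 29) - 51)² = (49 - 51)² = (-2)² = 4)
n = 16969 (n = 9 - (-16716 - 61*4) = 9 - (-16716 - 244) = 9 - 1*(-16960) = 9 + 16960 = 16969)
s = -6459 (s = 73 - 6532 = -6459)
H = 10514 (H = (4 - 6459) + 16969 = -6455 + 16969 = 10514)
1/H = 1/10514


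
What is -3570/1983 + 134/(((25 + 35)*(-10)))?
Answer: -401287/198300 ≈ -2.0236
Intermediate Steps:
-3570/1983 + 134/(((25 + 35)*(-10))) = -3570*1/1983 + 134/((60*(-10))) = -1190/661 + 134/(-600) = -1190/661 + 134*(-1/600) = -1190/661 - 67/300 = -401287/198300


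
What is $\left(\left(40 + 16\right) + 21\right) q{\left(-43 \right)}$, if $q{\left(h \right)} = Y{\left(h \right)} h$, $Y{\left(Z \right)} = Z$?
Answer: $142373$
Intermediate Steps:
$q{\left(h \right)} = h^{2}$ ($q{\left(h \right)} = h h = h^{2}$)
$\left(\left(40 + 16\right) + 21\right) q{\left(-43 \right)} = \left(\left(40 + 16\right) + 21\right) \left(-43\right)^{2} = \left(56 + 21\right) 1849 = 77 \cdot 1849 = 142373$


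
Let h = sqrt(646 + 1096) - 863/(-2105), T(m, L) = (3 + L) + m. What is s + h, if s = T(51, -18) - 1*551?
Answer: -1083212/2105 + sqrt(1742) ≈ -472.85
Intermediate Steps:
T(m, L) = 3 + L + m
s = -515 (s = (3 - 18 + 51) - 1*551 = 36 - 551 = -515)
h = 863/2105 + sqrt(1742) (h = sqrt(1742) - 863*(-1/2105) = sqrt(1742) + 863/2105 = 863/2105 + sqrt(1742) ≈ 42.147)
s + h = -515 + (863/2105 + sqrt(1742)) = -1083212/2105 + sqrt(1742)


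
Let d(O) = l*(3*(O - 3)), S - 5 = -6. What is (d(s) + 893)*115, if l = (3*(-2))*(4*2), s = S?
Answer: 168935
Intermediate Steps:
S = -1 (S = 5 - 6 = -1)
s = -1
l = -48 (l = -6*8 = -48)
d(O) = 432 - 144*O (d(O) = -144*(O - 3) = -144*(-3 + O) = -48*(-9 + 3*O) = 432 - 144*O)
(d(s) + 893)*115 = ((432 - 144*(-1)) + 893)*115 = ((432 + 144) + 893)*115 = (576 + 893)*115 = 1469*115 = 168935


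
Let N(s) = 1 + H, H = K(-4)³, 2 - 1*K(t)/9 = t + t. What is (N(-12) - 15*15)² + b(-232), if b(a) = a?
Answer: 531114457944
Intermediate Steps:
K(t) = 18 - 18*t (K(t) = 18 - 9*(t + t) = 18 - 18*t)
H = 729000 (H = (18 - 18*(-4))³ = (18 + 72)³ = 90³ = 729000)
N(s) = 729001 (N(s) = 1 + 729000 = 729001)
(N(-12) - 15*15)² + b(-232) = (729001 - 15*15)² - 232 = (729001 - 225)² - 232 = 728776² - 232 = 531114458176 - 232 = 531114457944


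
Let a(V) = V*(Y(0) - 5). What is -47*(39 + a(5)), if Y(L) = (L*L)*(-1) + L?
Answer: -658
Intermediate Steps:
Y(L) = L - L² (Y(L) = L²*(-1) + L = -L² + L = L - L²)
a(V) = -5*V (a(V) = V*(0*(1 - 1*0) - 5) = V*(0*(1 + 0) - 5) = V*(0*1 - 5) = V*(0 - 5) = V*(-5) = -5*V)
-47*(39 + a(5)) = -47*(39 - 5*5) = -47*(39 - 25) = -47*14 = -658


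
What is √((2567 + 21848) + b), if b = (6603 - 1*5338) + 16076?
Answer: 2*√10439 ≈ 204.34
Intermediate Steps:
b = 17341 (b = (6603 - 5338) + 16076 = 1265 + 16076 = 17341)
√((2567 + 21848) + b) = √((2567 + 21848) + 17341) = √(24415 + 17341) = √41756 = 2*√10439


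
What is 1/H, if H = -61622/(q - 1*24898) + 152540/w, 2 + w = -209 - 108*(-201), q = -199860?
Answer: 2415811363/17804636727 ≈ 0.13568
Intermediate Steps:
w = 21497 (w = -2 + (-209 - 108*(-201)) = -2 + (-209 + 21708) = -2 + 21499 = 21497)
H = 17804636727/2415811363 (H = -61622/(-199860 - 1*24898) + 152540/21497 = -61622/(-199860 - 24898) + 152540*(1/21497) = -61622/(-224758) + 152540/21497 = -61622*(-1/224758) + 152540/21497 = 30811/112379 + 152540/21497 = 17804636727/2415811363 ≈ 7.3700)
1/H = 1/(17804636727/2415811363) = 2415811363/17804636727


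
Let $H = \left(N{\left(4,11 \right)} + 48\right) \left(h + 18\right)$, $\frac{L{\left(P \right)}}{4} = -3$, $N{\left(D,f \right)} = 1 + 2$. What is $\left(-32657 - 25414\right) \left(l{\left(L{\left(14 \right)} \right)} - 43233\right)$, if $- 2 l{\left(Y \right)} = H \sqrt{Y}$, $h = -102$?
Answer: $2510583543 - 248776164 i \sqrt{3} \approx 2.5106 \cdot 10^{9} - 4.3089 \cdot 10^{8} i$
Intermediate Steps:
$N{\left(D,f \right)} = 3$
$L{\left(P \right)} = -12$ ($L{\left(P \right)} = 4 \left(-3\right) = -12$)
$H = -4284$ ($H = \left(3 + 48\right) \left(-102 + 18\right) = 51 \left(-84\right) = -4284$)
$l{\left(Y \right)} = 2142 \sqrt{Y}$ ($l{\left(Y \right)} = - \frac{\left(-4284\right) \sqrt{Y}}{2} = 2142 \sqrt{Y}$)
$\left(-32657 - 25414\right) \left(l{\left(L{\left(14 \right)} \right)} - 43233\right) = \left(-32657 - 25414\right) \left(2142 \sqrt{-12} - 43233\right) = - 58071 \left(2142 \cdot 2 i \sqrt{3} - 43233\right) = - 58071 \left(4284 i \sqrt{3} - 43233\right) = - 58071 \left(-43233 + 4284 i \sqrt{3}\right) = 2510583543 - 248776164 i \sqrt{3}$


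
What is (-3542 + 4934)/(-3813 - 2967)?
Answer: -116/565 ≈ -0.20531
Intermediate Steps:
(-3542 + 4934)/(-3813 - 2967) = 1392/(-6780) = 1392*(-1/6780) = -116/565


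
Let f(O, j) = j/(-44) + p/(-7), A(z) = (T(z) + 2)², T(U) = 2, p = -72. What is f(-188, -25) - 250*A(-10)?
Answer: -1228657/308 ≈ -3989.1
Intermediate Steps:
A(z) = 16 (A(z) = (2 + 2)² = 4² = 16)
f(O, j) = 72/7 - j/44 (f(O, j) = j/(-44) - 72/(-7) = j*(-1/44) - 72*(-⅐) = -j/44 + 72/7 = 72/7 - j/44)
f(-188, -25) - 250*A(-10) = (72/7 - 1/44*(-25)) - 250*16 = (72/7 + 25/44) - 1*4000 = 3343/308 - 4000 = -1228657/308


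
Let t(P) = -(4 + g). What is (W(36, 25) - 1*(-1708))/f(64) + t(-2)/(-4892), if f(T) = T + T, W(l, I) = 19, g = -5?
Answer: 2112089/156544 ≈ 13.492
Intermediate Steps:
t(P) = 1 (t(P) = -(4 - 5) = -1*(-1) = 1)
f(T) = 2*T
(W(36, 25) - 1*(-1708))/f(64) + t(-2)/(-4892) = (19 - 1*(-1708))/((2*64)) + 1/(-4892) = (19 + 1708)/128 + 1*(-1/4892) = 1727*(1/128) - 1/4892 = 1727/128 - 1/4892 = 2112089/156544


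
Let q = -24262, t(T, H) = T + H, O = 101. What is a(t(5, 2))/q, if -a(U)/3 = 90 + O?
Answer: 573/24262 ≈ 0.023617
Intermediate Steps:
t(T, H) = H + T
a(U) = -573 (a(U) = -3*(90 + 101) = -3*191 = -573)
a(t(5, 2))/q = -573/(-24262) = -573*(-1/24262) = 573/24262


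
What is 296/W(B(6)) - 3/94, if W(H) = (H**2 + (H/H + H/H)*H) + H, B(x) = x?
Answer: 13831/2538 ≈ 5.4496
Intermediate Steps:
W(H) = H**2 + 3*H (W(H) = (H**2 + (1 + 1)*H) + H = (H**2 + 2*H) + H = H**2 + 3*H)
296/W(B(6)) - 3/94 = 296/((6*(3 + 6))) - 3/94 = 296/((6*9)) - 3*1/94 = 296/54 - 3/94 = 296*(1/54) - 3/94 = 148/27 - 3/94 = 13831/2538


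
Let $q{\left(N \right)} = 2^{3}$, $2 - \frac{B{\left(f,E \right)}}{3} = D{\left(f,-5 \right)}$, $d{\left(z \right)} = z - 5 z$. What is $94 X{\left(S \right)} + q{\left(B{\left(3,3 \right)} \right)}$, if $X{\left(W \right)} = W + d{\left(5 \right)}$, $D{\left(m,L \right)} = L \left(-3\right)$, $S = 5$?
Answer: $-1402$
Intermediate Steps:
$d{\left(z \right)} = - 4 z$
$D{\left(m,L \right)} = - 3 L$
$B{\left(f,E \right)} = -39$ ($B{\left(f,E \right)} = 6 - 3 \left(\left(-3\right) \left(-5\right)\right) = 6 - 45 = -39$)
$q{\left(N \right)} = 8$
$X{\left(W \right)} = -20 + W$ ($X{\left(W \right)} = W - 20 = -20 + W$)
$94 X{\left(S \right)} + q{\left(B{\left(3,3 \right)} \right)} = 94 \left(-20 + 5\right) + 8 = 94 \left(-15\right) + 8 = -1410 + 8 = -1402$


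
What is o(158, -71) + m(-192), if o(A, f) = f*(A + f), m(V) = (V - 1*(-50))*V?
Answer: 21087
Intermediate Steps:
m(V) = V*(50 + V) (m(V) = (V + 50)*V = (50 + V)*V = V*(50 + V))
o(158, -71) + m(-192) = -71*(158 - 71) - 192*(50 - 192) = -71*87 - 192*(-142) = -6177 + 27264 = 21087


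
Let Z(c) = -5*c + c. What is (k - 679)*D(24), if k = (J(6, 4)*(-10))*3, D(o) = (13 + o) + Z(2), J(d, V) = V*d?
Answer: -40571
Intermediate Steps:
Z(c) = -4*c
D(o) = 5 + o (D(o) = (13 + o) - 4*2 = (13 + o) - 8 = 5 + o)
k = -720 (k = ((4*6)*(-10))*3 = (24*(-10))*3 = -240*3 = -720)
(k - 679)*D(24) = (-720 - 679)*(5 + 24) = -1399*29 = -40571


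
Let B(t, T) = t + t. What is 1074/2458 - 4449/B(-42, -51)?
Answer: 1837643/34412 ≈ 53.401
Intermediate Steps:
B(t, T) = 2*t
1074/2458 - 4449/B(-42, -51) = 1074/2458 - 4449/(2*(-42)) = 1074*(1/2458) - 4449/(-84) = 537/1229 - 4449*(-1/84) = 537/1229 + 1483/28 = 1837643/34412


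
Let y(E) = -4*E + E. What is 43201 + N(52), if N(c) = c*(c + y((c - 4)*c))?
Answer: -343471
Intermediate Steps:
y(E) = -3*E
N(c) = c*(c - 3*c*(-4 + c)) (N(c) = c*(c - 3*(c - 4)*c) = c*(c - 3*(-4 + c)*c) = c*(c - 3*c*(-4 + c)))
43201 + N(52) = 43201 + 52²*(13 - 3*52) = 43201 + 2704*(13 - 156) = 43201 + 2704*(-143) = 43201 - 386672 = -343471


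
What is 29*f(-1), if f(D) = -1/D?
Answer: 29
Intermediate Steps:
29*f(-1) = 29*(-1/(-1)) = 29*(-1*(-1)) = 29*1 = 29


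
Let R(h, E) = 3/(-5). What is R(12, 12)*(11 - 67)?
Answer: 168/5 ≈ 33.600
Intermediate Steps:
R(h, E) = -⅗ (R(h, E) = 3*(-⅕) = -⅗)
R(12, 12)*(11 - 67) = -3*(11 - 67)/5 = -⅗*(-56) = 168/5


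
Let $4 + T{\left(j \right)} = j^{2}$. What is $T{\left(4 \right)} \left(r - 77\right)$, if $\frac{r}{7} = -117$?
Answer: $-10752$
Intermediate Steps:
$r = -819$ ($r = 7 \left(-117\right) = -819$)
$T{\left(j \right)} = -4 + j^{2}$
$T{\left(4 \right)} \left(r - 77\right) = \left(-4 + 4^{2}\right) \left(-819 - 77\right) = \left(-4 + 16\right) \left(-896\right) = 12 \left(-896\right) = -10752$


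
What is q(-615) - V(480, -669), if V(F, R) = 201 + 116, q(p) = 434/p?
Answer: -195389/615 ≈ -317.71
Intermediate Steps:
V(F, R) = 317
q(-615) - V(480, -669) = 434/(-615) - 1*317 = 434*(-1/615) - 317 = -434/615 - 317 = -195389/615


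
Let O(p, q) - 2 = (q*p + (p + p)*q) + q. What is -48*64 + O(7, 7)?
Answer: -2916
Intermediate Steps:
O(p, q) = 2 + q + 3*p*q (O(p, q) = 2 + ((q*p + (p + p)*q) + q) = 2 + ((p*q + (2*p)*q) + q) = 2 + ((p*q + 2*p*q) + q) = 2 + (3*p*q + q) = 2 + (q + 3*p*q) = 2 + q + 3*p*q)
-48*64 + O(7, 7) = -48*64 + (2 + 7 + 3*7*7) = -3072 + (2 + 7 + 147) = -3072 + 156 = -2916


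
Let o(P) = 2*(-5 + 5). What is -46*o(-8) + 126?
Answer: 126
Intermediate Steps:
o(P) = 0 (o(P) = 2*0 = 0)
-46*o(-8) + 126 = -46*0 + 126 = 0 + 126 = 126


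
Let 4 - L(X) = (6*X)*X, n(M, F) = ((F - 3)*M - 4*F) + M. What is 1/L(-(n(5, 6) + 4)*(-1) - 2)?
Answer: -1/20 ≈ -0.050000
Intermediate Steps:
n(M, F) = M - 4*F + M*(-3 + F) (n(M, F) = ((-3 + F)*M - 4*F) + M = (M*(-3 + F) - 4*F) + M = (-4*F + M*(-3 + F)) + M = M - 4*F + M*(-3 + F))
L(X) = 4 - 6*X² (L(X) = 4 - 6*X*X = 4 - 6*X²)
1/L(-(n(5, 6) + 4)*(-1) - 2) = 1/(4 - 6*(-((-4*6 - 2*5 + 6*5) + 4)*(-1) - 2)²) = 1/(4 - 6*(-((-24 - 10 + 30) + 4)*(-1) - 2)²) = 1/(4 - 6*(-(-4 + 4)*(-1) - 2)²) = 1/(4 - 6*(-1*0*(-1) - 2)²) = 1/(4 - 6*(0*(-1) - 2)²) = 1/(4 - 6*(0 - 2)²) = 1/(4 - 6*(-2)²) = 1/(4 - 6*4) = 1/(4 - 24) = 1/(-20) = -1/20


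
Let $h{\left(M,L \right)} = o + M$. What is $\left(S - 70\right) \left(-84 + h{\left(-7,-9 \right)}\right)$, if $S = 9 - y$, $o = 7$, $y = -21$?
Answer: $3360$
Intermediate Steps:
$S = 30$ ($S = 9 - -21 = 9 + 21 = 30$)
$h{\left(M,L \right)} = 7 + M$
$\left(S - 70\right) \left(-84 + h{\left(-7,-9 \right)}\right) = \left(30 - 70\right) \left(-84 + \left(7 - 7\right)\right) = \left(30 - 70\right) \left(-84 + 0\right) = \left(-40\right) \left(-84\right) = 3360$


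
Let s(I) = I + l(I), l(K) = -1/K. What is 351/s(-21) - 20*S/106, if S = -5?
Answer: -368663/23320 ≈ -15.809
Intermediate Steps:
s(I) = I - 1/I
351/s(-21) - 20*S/106 = 351/(-21 - 1/(-21)) - 20*(-5)/106 = 351/(-21 - 1*(-1/21)) + 100*(1/106) = 351/(-21 + 1/21) + 50/53 = 351/(-440/21) + 50/53 = 351*(-21/440) + 50/53 = -7371/440 + 50/53 = -368663/23320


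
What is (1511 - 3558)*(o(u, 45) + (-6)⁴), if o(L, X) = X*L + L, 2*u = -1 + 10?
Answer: -3076641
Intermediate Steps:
u = 9/2 (u = (-1 + 10)/2 = (½)*9 = 9/2 ≈ 4.5000)
o(L, X) = L + L*X (o(L, X) = L*X + L = L + L*X)
(1511 - 3558)*(o(u, 45) + (-6)⁴) = (1511 - 3558)*(9*(1 + 45)/2 + (-6)⁴) = -2047*((9/2)*46 + 1296) = -2047*(207 + 1296) = -2047*1503 = -3076641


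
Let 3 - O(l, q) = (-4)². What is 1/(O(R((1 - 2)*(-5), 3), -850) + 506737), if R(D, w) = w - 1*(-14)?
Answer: 1/506724 ≈ 1.9735e-6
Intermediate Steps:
R(D, w) = 14 + w (R(D, w) = w + 14 = 14 + w)
O(l, q) = -13 (O(l, q) = 3 - 1*(-4)² = 3 - 1*16 = 3 - 16 = -13)
1/(O(R((1 - 2)*(-5), 3), -850) + 506737) = 1/(-13 + 506737) = 1/506724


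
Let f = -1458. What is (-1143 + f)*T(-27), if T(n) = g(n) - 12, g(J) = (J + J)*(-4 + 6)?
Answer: 312120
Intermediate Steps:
g(J) = 4*J (g(J) = (2*J)*2 = 4*J)
T(n) = -12 + 4*n (T(n) = 4*n - 12 = -12 + 4*n)
(-1143 + f)*T(-27) = (-1143 - 1458)*(-12 + 4*(-27)) = -2601*(-12 - 108) = -2601*(-120) = 312120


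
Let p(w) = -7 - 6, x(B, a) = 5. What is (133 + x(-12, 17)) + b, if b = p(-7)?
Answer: 125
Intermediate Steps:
p(w) = -13
b = -13
(133 + x(-12, 17)) + b = (133 + 5) - 13 = 138 - 13 = 125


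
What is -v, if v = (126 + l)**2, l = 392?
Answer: -268324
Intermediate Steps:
v = 268324 (v = (126 + 392)**2 = 518**2 = 268324)
-v = -1*268324 = -268324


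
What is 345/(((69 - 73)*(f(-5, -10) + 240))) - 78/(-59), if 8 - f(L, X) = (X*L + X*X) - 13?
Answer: 4759/8732 ≈ 0.54501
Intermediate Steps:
f(L, X) = 21 - X**2 - L*X (f(L, X) = 8 - ((X*L + X*X) - 13) = 8 - ((L*X + X**2) - 13) = 8 - ((X**2 + L*X) - 13) = 8 - (-13 + X**2 + L*X) = 8 + (13 - X**2 - L*X) = 21 - X**2 - L*X)
345/(((69 - 73)*(f(-5, -10) + 240))) - 78/(-59) = 345/(((69 - 73)*((21 - 1*(-10)**2 - 1*(-5)*(-10)) + 240))) - 78/(-59) = 345/((-4*((21 - 1*100 - 50) + 240))) - 78*(-1/59) = 345/((-4*((21 - 100 - 50) + 240))) + 78/59 = 345/((-4*(-129 + 240))) + 78/59 = 345/((-4*111)) + 78/59 = 345/(-444) + 78/59 = 345*(-1/444) + 78/59 = -115/148 + 78/59 = 4759/8732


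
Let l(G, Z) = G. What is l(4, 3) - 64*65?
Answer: -4156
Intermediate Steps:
l(4, 3) - 64*65 = 4 - 64*65 = 4 - 4160 = -4156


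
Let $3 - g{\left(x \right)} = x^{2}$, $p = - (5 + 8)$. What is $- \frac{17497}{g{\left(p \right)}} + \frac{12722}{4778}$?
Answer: $\frac{42856259}{396574} \approx 108.07$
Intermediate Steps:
$p = -13$ ($p = \left(-1\right) 13 = -13$)
$g{\left(x \right)} = 3 - x^{2}$
$- \frac{17497}{g{\left(p \right)}} + \frac{12722}{4778} = - \frac{17497}{3 - \left(-13\right)^{2}} + \frac{12722}{4778} = - \frac{17497}{3 - 169} + 12722 \cdot \frac{1}{4778} = - \frac{17497}{3 - 169} + \frac{6361}{2389} = - \frac{17497}{-166} + \frac{6361}{2389} = \left(-17497\right) \left(- \frac{1}{166}\right) + \frac{6361}{2389} = \frac{17497}{166} + \frac{6361}{2389} = \frac{42856259}{396574}$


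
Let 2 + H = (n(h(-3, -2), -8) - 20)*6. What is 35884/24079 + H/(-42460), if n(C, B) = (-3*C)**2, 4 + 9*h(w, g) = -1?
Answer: 104057111/69708705 ≈ 1.4927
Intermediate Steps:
h(w, g) = -5/9 (h(w, g) = -4/9 + (1/9)*(-1) = -4/9 - 1/9 = -5/9)
n(C, B) = 9*C**2
H = -316/3 (H = -2 + (9*(-5/9)**2 - 20)*6 = -2 + (9*(25/81) - 20)*6 = -2 + (25/9 - 20)*6 = -2 - 155/9*6 = -2 - 310/3 = -316/3 ≈ -105.33)
35884/24079 + H/(-42460) = 35884/24079 - 316/3/(-42460) = 35884*(1/24079) - 316/3*(-1/42460) = 35884/24079 + 79/31845 = 104057111/69708705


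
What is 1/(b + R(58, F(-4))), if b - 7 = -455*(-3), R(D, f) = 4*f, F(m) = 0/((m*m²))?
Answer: 1/1372 ≈ 0.00072886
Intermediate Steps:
F(m) = 0 (F(m) = 0/(m³) = 0/m³ = 0)
b = 1372 (b = 7 - 455*(-3) = 7 + 1365 = 1372)
1/(b + R(58, F(-4))) = 1/(1372 + 4*0) = 1/(1372 + 0) = 1/1372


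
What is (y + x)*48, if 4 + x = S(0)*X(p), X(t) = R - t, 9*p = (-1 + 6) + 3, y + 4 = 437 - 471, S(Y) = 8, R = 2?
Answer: -4768/3 ≈ -1589.3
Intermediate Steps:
y = -38 (y = -4 + (437 - 471) = -4 - 34 = -38)
p = 8/9 (p = ((-1 + 6) + 3)/9 = (5 + 3)/9 = (⅑)*8 = 8/9 ≈ 0.88889)
X(t) = 2 - t
x = 44/9 (x = -4 + 8*(2 - 1*8/9) = -4 + 8*(2 - 8/9) = -4 + 8*(10/9) = -4 + 80/9 = 44/9 ≈ 4.8889)
(y + x)*48 = (-38 + 44/9)*48 = -298/9*48 = -4768/3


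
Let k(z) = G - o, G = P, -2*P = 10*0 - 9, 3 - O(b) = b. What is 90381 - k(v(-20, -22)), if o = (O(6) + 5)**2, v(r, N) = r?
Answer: 180761/2 ≈ 90381.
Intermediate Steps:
O(b) = 3 - b
o = 4 (o = ((3 - 1*6) + 5)**2 = ((3 - 6) + 5)**2 = (-3 + 5)**2 = 2**2 = 4)
P = 9/2 (P = -(10*0 - 9)/2 = -(0 - 9)/2 = -1/2*(-9) = 9/2 ≈ 4.5000)
G = 9/2 ≈ 4.5000
k(z) = 1/2 (k(z) = 9/2 - 1*4 = 9/2 - 4 = 1/2)
90381 - k(v(-20, -22)) = 90381 - 1*1/2 = 90381 - 1/2 = 180761/2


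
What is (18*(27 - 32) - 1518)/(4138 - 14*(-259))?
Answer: -134/647 ≈ -0.20711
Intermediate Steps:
(18*(27 - 32) - 1518)/(4138 - 14*(-259)) = (18*(-5) - 1518)/(4138 + 3626) = (-90 - 1518)/7764 = -1608*1/7764 = -134/647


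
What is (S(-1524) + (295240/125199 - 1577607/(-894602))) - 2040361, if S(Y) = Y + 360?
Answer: -228657025986398677/112003275798 ≈ -2.0415e+6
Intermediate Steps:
S(Y) = 360 + Y
(S(-1524) + (295240/125199 - 1577607/(-894602))) - 2040361 = ((360 - 1524) + (295240/125199 - 1577607/(-894602))) - 2040361 = (-1164 + (295240*(1/125199) - 1577607*(-1/894602))) - 2040361 = (-1164 + (295240/125199 + 1577607/894602)) - 2040361 = (-1164 + 461637113273/112003275798) - 2040361 = -129910175915599/112003275798 - 2040361 = -228657025986398677/112003275798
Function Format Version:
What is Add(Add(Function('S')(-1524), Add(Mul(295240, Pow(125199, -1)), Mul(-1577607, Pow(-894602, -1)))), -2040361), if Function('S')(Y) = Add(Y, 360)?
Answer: Rational(-228657025986398677, 112003275798) ≈ -2.0415e+6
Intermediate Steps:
Function('S')(Y) = Add(360, Y)
Add(Add(Function('S')(-1524), Add(Mul(295240, Pow(125199, -1)), Mul(-1577607, Pow(-894602, -1)))), -2040361) = Add(Add(Add(360, -1524), Add(Mul(295240, Pow(125199, -1)), Mul(-1577607, Pow(-894602, -1)))), -2040361) = Add(Add(-1164, Add(Mul(295240, Rational(1, 125199)), Mul(-1577607, Rational(-1, 894602)))), -2040361) = Add(Add(-1164, Add(Rational(295240, 125199), Rational(1577607, 894602))), -2040361) = Add(Add(-1164, Rational(461637113273, 112003275798)), -2040361) = Add(Rational(-129910175915599, 112003275798), -2040361) = Rational(-228657025986398677, 112003275798)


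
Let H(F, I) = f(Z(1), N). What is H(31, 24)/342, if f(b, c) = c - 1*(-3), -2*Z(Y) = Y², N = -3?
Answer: 0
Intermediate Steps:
Z(Y) = -Y²/2
f(b, c) = 3 + c (f(b, c) = c + 3 = 3 + c)
H(F, I) = 0 (H(F, I) = 3 - 3 = 0)
H(31, 24)/342 = 0/342 = 0*(1/342) = 0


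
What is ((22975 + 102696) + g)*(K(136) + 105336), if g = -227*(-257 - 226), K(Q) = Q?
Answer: 24818827264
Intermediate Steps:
g = 109641 (g = -227*(-483) = 109641)
((22975 + 102696) + g)*(K(136) + 105336) = ((22975 + 102696) + 109641)*(136 + 105336) = (125671 + 109641)*105472 = 235312*105472 = 24818827264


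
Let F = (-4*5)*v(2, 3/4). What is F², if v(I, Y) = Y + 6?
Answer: 18225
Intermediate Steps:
v(I, Y) = 6 + Y
F = -135 (F = (-4*5)*(6 + 3/4) = -20*(6 + 3*(¼)) = -20*(6 + ¾) = -20*27/4 = -135)
F² = (-135)² = 18225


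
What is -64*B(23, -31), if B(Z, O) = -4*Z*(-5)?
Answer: -29440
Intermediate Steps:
B(Z, O) = 20*Z
-64*B(23, -31) = -1280*23 = -64*460 = -29440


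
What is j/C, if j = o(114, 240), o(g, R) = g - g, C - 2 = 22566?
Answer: 0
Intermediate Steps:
C = 22568 (C = 2 + 22566 = 22568)
o(g, R) = 0
j = 0
j/C = 0/22568 = 0*(1/22568) = 0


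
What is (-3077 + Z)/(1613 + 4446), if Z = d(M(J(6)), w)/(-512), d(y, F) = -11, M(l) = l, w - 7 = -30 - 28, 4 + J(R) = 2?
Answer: -21581/42496 ≈ -0.50784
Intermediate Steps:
J(R) = -2 (J(R) = -4 + 2 = -2)
w = -51 (w = 7 + (-30 - 28) = 7 - 58 = -51)
Z = 11/512 (Z = -11/(-512) = -11*(-1/512) = 11/512 ≈ 0.021484)
(-3077 + Z)/(1613 + 4446) = (-3077 + 11/512)/(1613 + 4446) = -1575413/512/6059 = -1575413/512*1/6059 = -21581/42496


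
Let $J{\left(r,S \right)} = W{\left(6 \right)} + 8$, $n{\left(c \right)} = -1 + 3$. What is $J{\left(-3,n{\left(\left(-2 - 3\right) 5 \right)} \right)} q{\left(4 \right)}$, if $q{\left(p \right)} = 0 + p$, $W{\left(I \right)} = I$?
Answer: $56$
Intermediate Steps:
$q{\left(p \right)} = p$
$n{\left(c \right)} = 2$
$J{\left(r,S \right)} = 14$ ($J{\left(r,S \right)} = 6 + 8 = 14$)
$J{\left(-3,n{\left(\left(-2 - 3\right) 5 \right)} \right)} q{\left(4 \right)} = 14 \cdot 4 = 56$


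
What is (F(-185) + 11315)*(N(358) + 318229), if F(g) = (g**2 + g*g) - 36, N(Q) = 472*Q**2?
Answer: 4848451006373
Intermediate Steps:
F(g) = -36 + 2*g**2 (F(g) = (g**2 + g**2) - 36 = 2*g**2 - 36 = -36 + 2*g**2)
(F(-185) + 11315)*(N(358) + 318229) = ((-36 + 2*(-185)**2) + 11315)*(472*358**2 + 318229) = ((-36 + 2*34225) + 11315)*(472*128164 + 318229) = ((-36 + 68450) + 11315)*(60493408 + 318229) = (68414 + 11315)*60811637 = 79729*60811637 = 4848451006373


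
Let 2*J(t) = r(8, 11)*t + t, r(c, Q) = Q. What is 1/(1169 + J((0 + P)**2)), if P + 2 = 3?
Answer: 1/1175 ≈ 0.00085106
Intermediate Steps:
P = 1 (P = -2 + 3 = 1)
J(t) = 6*t (J(t) = (11*t + t)/2 = (12*t)/2 = 6*t)
1/(1169 + J((0 + P)**2)) = 1/(1169 + 6*(0 + 1)**2) = 1/(1169 + 6*1**2) = 1/(1169 + 6*1) = 1/(1169 + 6) = 1/1175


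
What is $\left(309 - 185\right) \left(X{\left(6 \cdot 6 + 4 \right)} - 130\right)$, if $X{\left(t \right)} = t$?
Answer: $-11160$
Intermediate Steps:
$\left(309 - 185\right) \left(X{\left(6 \cdot 6 + 4 \right)} - 130\right) = \left(309 - 185\right) \left(\left(6 \cdot 6 + 4\right) - 130\right) = 124 \left(\left(36 + 4\right) - 130\right) = 124 \left(40 - 130\right) = 124 \left(-90\right) = -11160$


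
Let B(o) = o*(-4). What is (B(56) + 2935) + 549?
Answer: 3260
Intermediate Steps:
B(o) = -4*o
(B(56) + 2935) + 549 = (-4*56 + 2935) + 549 = (-224 + 2935) + 549 = 2711 + 549 = 3260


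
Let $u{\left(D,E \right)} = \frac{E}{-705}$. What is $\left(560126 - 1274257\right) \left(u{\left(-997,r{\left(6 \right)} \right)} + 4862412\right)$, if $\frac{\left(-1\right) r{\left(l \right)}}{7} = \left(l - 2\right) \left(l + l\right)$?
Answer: $- \frac{816013878816092}{235} \approx -3.4724 \cdot 10^{12}$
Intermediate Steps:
$r{\left(l \right)} = - 14 l \left(-2 + l\right)$ ($r{\left(l \right)} = - 7 \left(l - 2\right) \left(l + l\right) = - 7 \left(-2 + l\right) 2 l = - 7 \cdot 2 l \left(-2 + l\right) = - 14 l \left(-2 + l\right)$)
$u{\left(D,E \right)} = - \frac{E}{705}$ ($u{\left(D,E \right)} = E \left(- \frac{1}{705}\right) = - \frac{E}{705}$)
$\left(560126 - 1274257\right) \left(u{\left(-997,r{\left(6 \right)} \right)} + 4862412\right) = \left(560126 - 1274257\right) \left(- \frac{14 \cdot 6 \left(2 - 6\right)}{705} + 4862412\right) = - 714131 \left(- \frac{14 \cdot 6 \left(2 - 6\right)}{705} + 4862412\right) = - 714131 \left(- \frac{14 \cdot 6 \left(-4\right)}{705} + 4862412\right) = - 714131 \left(\left(- \frac{1}{705}\right) \left(-336\right) + 4862412\right) = - 714131 \left(\frac{112}{235} + 4862412\right) = \left(-714131\right) \frac{1142666932}{235} = - \frac{816013878816092}{235}$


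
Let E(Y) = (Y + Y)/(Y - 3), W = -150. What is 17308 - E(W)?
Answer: 882608/51 ≈ 17306.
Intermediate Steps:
E(Y) = 2*Y/(-3 + Y) (E(Y) = (2*Y)/(-3 + Y) = 2*Y/(-3 + Y))
17308 - E(W) = 17308 - 2*(-150)/(-3 - 150) = 17308 - 2*(-150)/(-153) = 17308 - 2*(-150)*(-1)/153 = 17308 - 1*100/51 = 17308 - 100/51 = 882608/51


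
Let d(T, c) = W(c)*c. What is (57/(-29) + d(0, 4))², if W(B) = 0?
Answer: 3249/841 ≈ 3.8633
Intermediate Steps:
d(T, c) = 0 (d(T, c) = 0*c = 0)
(57/(-29) + d(0, 4))² = (57/(-29) + 0)² = (57*(-1/29) + 0)² = (-57/29 + 0)² = (-57/29)² = 3249/841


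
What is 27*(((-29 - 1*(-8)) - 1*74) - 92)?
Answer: -5049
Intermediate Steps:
27*(((-29 - 1*(-8)) - 1*74) - 92) = 27*(((-29 + 8) - 74) - 92) = 27*((-21 - 74) - 92) = 27*(-95 - 92) = 27*(-187) = -5049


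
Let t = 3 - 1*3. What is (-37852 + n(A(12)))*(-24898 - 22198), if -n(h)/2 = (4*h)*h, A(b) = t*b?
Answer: 1782677792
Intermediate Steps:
t = 0 (t = 3 - 3 = 0)
A(b) = 0 (A(b) = 0*b = 0)
n(h) = -8*h**2 (n(h) = -2*4*h*h = -8*h**2)
(-37852 + n(A(12)))*(-24898 - 22198) = (-37852 - 8*0**2)*(-24898 - 22198) = (-37852 - 8*0)*(-47096) = (-37852 + 0)*(-47096) = -37852*(-47096) = 1782677792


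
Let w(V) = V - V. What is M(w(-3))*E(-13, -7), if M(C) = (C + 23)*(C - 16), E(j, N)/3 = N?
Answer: 7728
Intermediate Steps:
E(j, N) = 3*N
w(V) = 0
M(C) = (-16 + C)*(23 + C) (M(C) = (23 + C)*(-16 + C) = (-16 + C)*(23 + C))
M(w(-3))*E(-13, -7) = (-368 + 0² + 7*0)*(3*(-7)) = (-368 + 0 + 0)*(-21) = -368*(-21) = 7728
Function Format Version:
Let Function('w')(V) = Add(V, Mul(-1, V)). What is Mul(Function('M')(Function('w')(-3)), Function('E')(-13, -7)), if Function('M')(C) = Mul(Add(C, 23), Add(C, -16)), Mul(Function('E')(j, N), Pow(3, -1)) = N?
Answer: 7728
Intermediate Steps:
Function('E')(j, N) = Mul(3, N)
Function('w')(V) = 0
Function('M')(C) = Mul(Add(-16, C), Add(23, C)) (Function('M')(C) = Mul(Add(23, C), Add(-16, C)) = Mul(Add(-16, C), Add(23, C)))
Mul(Function('M')(Function('w')(-3)), Function('E')(-13, -7)) = Mul(Add(-368, Pow(0, 2), Mul(7, 0)), Mul(3, -7)) = Mul(Add(-368, 0, 0), -21) = Mul(-368, -21) = 7728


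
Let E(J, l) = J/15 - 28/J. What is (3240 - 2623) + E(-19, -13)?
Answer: 175904/285 ≈ 617.21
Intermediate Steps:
E(J, l) = -28/J + J/15 (E(J, l) = J*(1/15) - 28/J = J/15 - 28/J = -28/J + J/15)
(3240 - 2623) + E(-19, -13) = (3240 - 2623) + (-28/(-19) + (1/15)*(-19)) = 617 + (-28*(-1/19) - 19/15) = 617 + (28/19 - 19/15) = 617 + 59/285 = 175904/285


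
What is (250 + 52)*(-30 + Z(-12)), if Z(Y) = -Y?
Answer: -5436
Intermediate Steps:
(250 + 52)*(-30 + Z(-12)) = (250 + 52)*(-30 - 1*(-12)) = 302*(-30 + 12) = 302*(-18) = -5436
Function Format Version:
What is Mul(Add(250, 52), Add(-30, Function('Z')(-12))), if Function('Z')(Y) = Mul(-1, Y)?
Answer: -5436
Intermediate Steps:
Mul(Add(250, 52), Add(-30, Function('Z')(-12))) = Mul(Add(250, 52), Add(-30, Mul(-1, -12))) = Mul(302, Add(-30, 12)) = Mul(302, -18) = -5436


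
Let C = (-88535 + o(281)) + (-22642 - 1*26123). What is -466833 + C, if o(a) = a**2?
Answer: -525172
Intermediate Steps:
C = -58339 (C = (-88535 + 281**2) + (-22642 - 1*26123) = (-88535 + 78961) + (-22642 - 26123) = -9574 - 48765 = -58339)
-466833 + C = -466833 - 58339 = -525172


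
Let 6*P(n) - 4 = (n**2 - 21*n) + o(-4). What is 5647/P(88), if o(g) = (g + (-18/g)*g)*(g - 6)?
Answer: 5647/1020 ≈ 5.5363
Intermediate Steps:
o(g) = (-18 + g)*(-6 + g) (o(g) = (g + (-18/g)*g)*(-6 + g) = (g - 18)*(-6 + g) = (-18 + g)*(-6 + g))
P(n) = 112/3 - 7*n/2 + n**2/6 (P(n) = 2/3 + ((n**2 - 21*n) + (108 + (-4)**2 - 24*(-4)))/6 = 2/3 + ((n**2 - 21*n) + (108 + 16 + 96))/6 = 2/3 + ((n**2 - 21*n) + 220)/6 = 2/3 + (220 + n**2 - 21*n)/6 = 2/3 + (110/3 - 7*n/2 + n**2/6) = 112/3 - 7*n/2 + n**2/6)
5647/P(88) = 5647/(112/3 - 7/2*88 + (1/6)*88**2) = 5647/(112/3 - 308 + (1/6)*7744) = 5647/(112/3 - 308 + 3872/3) = 5647/1020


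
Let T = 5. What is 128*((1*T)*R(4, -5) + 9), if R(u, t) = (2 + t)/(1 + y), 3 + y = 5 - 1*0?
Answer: 512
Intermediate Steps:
y = 2 (y = -3 + (5 - 1*0) = -3 + (5 + 0) = -3 + 5 = 2)
R(u, t) = 2/3 + t/3 (R(u, t) = (2 + t)/(1 + 2) = (2 + t)/3 = (2 + t)*(1/3) = 2/3 + t/3)
128*((1*T)*R(4, -5) + 9) = 128*((1*5)*(2/3 + (1/3)*(-5)) + 9) = 128*(5*(2/3 - 5/3) + 9) = 128*(5*(-1) + 9) = 128*(-5 + 9) = 128*4 = 512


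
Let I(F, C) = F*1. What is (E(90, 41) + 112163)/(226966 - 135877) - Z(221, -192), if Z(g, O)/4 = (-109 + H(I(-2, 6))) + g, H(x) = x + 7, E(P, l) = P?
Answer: -42517399/91089 ≈ -466.77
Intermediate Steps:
I(F, C) = F
H(x) = 7 + x
Z(g, O) = -416 + 4*g (Z(g, O) = 4*((-109 + (7 - 2)) + g) = 4*((-109 + 5) + g) = 4*(-104 + g) = -416 + 4*g)
(E(90, 41) + 112163)/(226966 - 135877) - Z(221, -192) = (90 + 112163)/(226966 - 135877) - (-416 + 4*221) = 112253/91089 - (-416 + 884) = 112253*(1/91089) - 1*468 = 112253/91089 - 468 = -42517399/91089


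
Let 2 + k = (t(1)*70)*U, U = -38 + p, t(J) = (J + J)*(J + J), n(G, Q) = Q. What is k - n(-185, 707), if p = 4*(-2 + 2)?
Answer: -11349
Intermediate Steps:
p = 0 (p = 4*0 = 0)
t(J) = 4*J² (t(J) = (2*J)*(2*J) = 4*J²)
U = -38 (U = -38 + 0 = -38)
k = -10642 (k = -2 + ((4*1²)*70)*(-38) = -2 + ((4*1)*70)*(-38) = -2 + (4*70)*(-38) = -2 + 280*(-38) = -2 - 10640 = -10642)
k - n(-185, 707) = -10642 - 1*707 = -10642 - 707 = -11349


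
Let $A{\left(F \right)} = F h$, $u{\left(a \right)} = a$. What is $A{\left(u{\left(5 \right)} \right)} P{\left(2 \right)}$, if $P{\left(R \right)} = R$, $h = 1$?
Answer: $10$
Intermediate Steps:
$A{\left(F \right)} = F$ ($A{\left(F \right)} = F 1 = F$)
$A{\left(u{\left(5 \right)} \right)} P{\left(2 \right)} = 5 \cdot 2 = 10$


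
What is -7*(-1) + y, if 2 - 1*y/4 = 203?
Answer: -797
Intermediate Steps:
y = -804 (y = 8 - 4*203 = 8 - 812 = -804)
-7*(-1) + y = -7*(-1) - 804 = 7 - 804 = -797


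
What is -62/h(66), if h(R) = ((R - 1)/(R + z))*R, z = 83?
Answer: -4619/2145 ≈ -2.1534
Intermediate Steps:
h(R) = R*(-1 + R)/(83 + R) (h(R) = ((R - 1)/(R + 83))*R = ((-1 + R)/(83 + R))*R = R*(-1 + R)/(83 + R))
-62/h(66) = -62*(83 + 66)/(66*(-1 + 66)) = -62/(66*65/149) = -62/(66*(1/149)*65) = -62/4290/149 = -62*149/4290 = -4619/2145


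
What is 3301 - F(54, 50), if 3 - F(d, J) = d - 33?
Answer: 3319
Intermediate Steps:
F(d, J) = 36 - d (F(d, J) = 3 - (d - 33) = 3 - (-33 + d) = 3 + (33 - d) = 36 - d)
3301 - F(54, 50) = 3301 - (36 - 1*54) = 3301 - (36 - 54) = 3301 - 1*(-18) = 3301 + 18 = 3319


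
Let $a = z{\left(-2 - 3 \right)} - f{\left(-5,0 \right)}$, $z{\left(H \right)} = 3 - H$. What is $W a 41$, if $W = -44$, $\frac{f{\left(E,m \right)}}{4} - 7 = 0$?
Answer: $36080$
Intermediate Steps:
$f{\left(E,m \right)} = 28$ ($f{\left(E,m \right)} = 28 + 4 \cdot 0 = 28 + 0 = 28$)
$a = -20$ ($a = \left(3 - \left(-2 - 3\right)\right) - 28 = \left(3 - -5\right) - 28 = \left(3 + 5\right) - 28 = 8 - 28 = -20$)
$W a 41 = \left(-44\right) \left(-20\right) 41 = 880 \cdot 41 = 36080$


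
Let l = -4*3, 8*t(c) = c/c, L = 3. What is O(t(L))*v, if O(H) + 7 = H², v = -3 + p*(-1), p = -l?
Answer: 6705/64 ≈ 104.77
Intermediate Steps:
t(c) = ⅛ (t(c) = (c/c)/8 = (⅛)*1 = ⅛)
l = -12
p = 12 (p = -1*(-12) = 12)
v = -15 (v = -3 + 12*(-1) = -3 - 12 = -15)
O(H) = -7 + H²
O(t(L))*v = (-7 + (⅛)²)*(-15) = (-7 + 1/64)*(-15) = -447/64*(-15) = 6705/64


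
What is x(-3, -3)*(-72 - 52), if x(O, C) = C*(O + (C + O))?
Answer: -3348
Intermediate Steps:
x(O, C) = C*(C + 2*O)
x(-3, -3)*(-72 - 52) = (-3*(-3 + 2*(-3)))*(-72 - 52) = -3*(-3 - 6)*(-124) = -3*(-9)*(-124) = 27*(-124) = -3348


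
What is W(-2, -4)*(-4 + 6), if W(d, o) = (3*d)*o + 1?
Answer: 50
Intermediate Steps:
W(d, o) = 1 + 3*d*o (W(d, o) = 3*d*o + 1 = 1 + 3*d*o)
W(-2, -4)*(-4 + 6) = (1 + 3*(-2)*(-4))*(-4 + 6) = (1 + 24)*2 = 25*2 = 50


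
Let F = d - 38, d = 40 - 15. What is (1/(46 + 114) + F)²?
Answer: 4322241/25600 ≈ 168.84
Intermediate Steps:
d = 25
F = -13 (F = 25 - 38 = -13)
(1/(46 + 114) + F)² = (1/(46 + 114) - 13)² = (1/160 - 13)² = (-2079/160)² = 4322241/25600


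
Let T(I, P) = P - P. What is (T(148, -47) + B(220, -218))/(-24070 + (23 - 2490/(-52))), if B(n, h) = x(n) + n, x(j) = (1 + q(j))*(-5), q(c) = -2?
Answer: -5850/623977 ≈ -0.0093753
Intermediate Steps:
T(I, P) = 0
x(j) = 5 (x(j) = (1 - 2)*(-5) = -1*(-5) = 5)
B(n, h) = 5 + n
(T(148, -47) + B(220, -218))/(-24070 + (23 - 2490/(-52))) = (0 + (5 + 220))/(-24070 + (23 - 2490/(-52))) = (0 + 225)/(-24070 + (23 - 2490*(-1)/52)) = 225/(-24070 + (23 - 30*(-83/52))) = 225/(-24070 + (23 + 1245/26)) = 225/(-24070 + 1843/26) = 225/(-623977/26) = 225*(-26/623977) = -5850/623977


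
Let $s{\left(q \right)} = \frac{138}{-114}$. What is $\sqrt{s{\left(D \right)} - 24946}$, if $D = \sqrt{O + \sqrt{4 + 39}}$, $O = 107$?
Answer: $\frac{i \sqrt{9005943}}{19} \approx 157.95 i$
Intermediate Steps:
$D = \sqrt{107 + \sqrt{43}}$ ($D = \sqrt{107 + \sqrt{4 + 39}} = \sqrt{107 + \sqrt{43}} \approx 10.656$)
$s{\left(q \right)} = - \frac{23}{19}$ ($s{\left(q \right)} = 138 \left(- \frac{1}{114}\right) = - \frac{23}{19}$)
$\sqrt{s{\left(D \right)} - 24946} = \sqrt{- \frac{23}{19} - 24946} = \sqrt{- \frac{473997}{19}} = \frac{i \sqrt{9005943}}{19}$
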